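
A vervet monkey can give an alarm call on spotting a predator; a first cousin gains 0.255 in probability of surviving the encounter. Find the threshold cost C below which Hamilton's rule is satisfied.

0.031875

r to a first cousin = 1/8 (first cousins share one grandparent pair — two paths of length 4: r = 2·(1/2)^4 = 1/8).
Hamilton's rule: n·r·B > C, so the trait is favored while C < n·r·B = 1·0.125·0.255 = 0.031875.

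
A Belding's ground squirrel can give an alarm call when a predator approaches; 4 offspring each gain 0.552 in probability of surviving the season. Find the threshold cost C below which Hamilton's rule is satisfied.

1.104

r to an offspring = 0.5 (one parent–offspring link: r = (1/2)^1 = 1/2).
Hamilton's rule: n·r·B > C, so the trait is favored while C < n·r·B = 4·0.5·0.552 = 1.104.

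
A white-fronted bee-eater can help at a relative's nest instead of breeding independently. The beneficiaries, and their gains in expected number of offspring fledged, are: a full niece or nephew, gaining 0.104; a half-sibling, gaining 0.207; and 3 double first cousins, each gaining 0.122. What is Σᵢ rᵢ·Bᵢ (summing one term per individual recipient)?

0.16925

r to a full niece or nephew = 1/4 (full aunt/uncle↔niece/nephew: two paths of length 3 through the shared grandparent pair: r = 2·(1/2)^3 = 1/4).
r to a half-sibling = 1/4 (half-sibs share one parent — one path of length 2: r = (1/2)^2 = 1/4).
r to a double first cousin = 1/4 (double first cousins share both grandparent pairs — four paths of length 4: r = 4·(1/2)^4 = 1/4).
Summing one r·B term per recipient: 1·0.25·0.104 + 1·0.25·0.207 + 3·0.25·0.122 = 0.16925.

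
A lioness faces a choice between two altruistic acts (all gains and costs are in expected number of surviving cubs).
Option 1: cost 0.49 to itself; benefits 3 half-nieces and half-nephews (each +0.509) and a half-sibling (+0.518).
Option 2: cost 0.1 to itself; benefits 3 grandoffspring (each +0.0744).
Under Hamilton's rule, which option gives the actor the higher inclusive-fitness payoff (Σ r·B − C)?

Option 2

Option 1: r to a half-niece or half-nephew = 0.125.
Option 1: r to a half-sibling = 0.25.
Option 1: Σ r·B − C = (3·0.125·0.509 + 1·0.25·0.518) − 0.49 = -0.169625.
Option 2: r to a grandoffspring = 0.25.
Option 2: Σ r·B − C = (3·0.25·0.0744) − 0.1 = -0.0442.
Option 2 has the higher net inclusive-fitness payoff.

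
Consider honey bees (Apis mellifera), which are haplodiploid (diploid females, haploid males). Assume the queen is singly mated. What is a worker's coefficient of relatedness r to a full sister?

0.75

Haplodiploid full sisters inherit their father's entire haploid genome identically (contributing 1/2) and on average half of their mother's contribution (1/2 · 1/2 = 1/4); r = 1/2 + 1/4 = 3/4.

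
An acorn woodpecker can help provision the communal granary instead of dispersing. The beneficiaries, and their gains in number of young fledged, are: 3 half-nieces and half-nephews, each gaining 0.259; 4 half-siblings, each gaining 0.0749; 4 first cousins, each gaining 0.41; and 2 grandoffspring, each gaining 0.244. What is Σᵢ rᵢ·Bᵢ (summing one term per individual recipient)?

0.499025

r to a half-niece or half-nephew = 0.125 (half-aunt/uncle↔niece/nephew: one path of length 3: r = (1/2)^3 = 1/8).
r to a half-sibling = 0.25 (half-sibs share one parent — one path of length 2: r = (1/2)^2 = 1/4).
r to a first cousin = 0.125 (first cousins share one grandparent pair — two paths of length 4: r = 2·(1/2)^4 = 1/8).
r to a grandoffspring = 1/4 (two parent–offspring links: r = (1/2)^2 = 1/4).
Summing one r·B term per recipient: 3·0.125·0.259 + 4·0.25·0.0749 + 4·0.125·0.41 + 2·0.25·0.244 = 0.499025.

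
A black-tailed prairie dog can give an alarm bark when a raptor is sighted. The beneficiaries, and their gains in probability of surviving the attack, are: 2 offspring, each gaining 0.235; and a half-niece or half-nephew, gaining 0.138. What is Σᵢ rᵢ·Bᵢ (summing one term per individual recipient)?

r to an offspring = 1/2 (one parent–offspring link: r = (1/2)^1 = 1/2).
r to a half-niece or half-nephew = 0.125 (half-aunt/uncle↔niece/nephew: one path of length 3: r = (1/2)^3 = 1/8).
Summing one r·B term per recipient: 2·0.5·0.235 + 1·0.125·0.138 = 0.25225.

0.25225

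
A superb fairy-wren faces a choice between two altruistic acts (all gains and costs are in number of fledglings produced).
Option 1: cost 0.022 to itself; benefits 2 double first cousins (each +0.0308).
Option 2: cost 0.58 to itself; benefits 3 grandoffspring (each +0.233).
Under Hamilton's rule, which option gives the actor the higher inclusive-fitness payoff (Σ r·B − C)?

Option 1

Option 1: r to a double first cousin = 0.25.
Option 1: Σ r·B − C = (2·0.25·0.0308) − 0.022 = -0.0066.
Option 2: r to a grandoffspring = 0.25.
Option 2: Σ r·B − C = (3·0.25·0.233) − 0.58 = -0.40525.
Option 1 has the higher net inclusive-fitness payoff.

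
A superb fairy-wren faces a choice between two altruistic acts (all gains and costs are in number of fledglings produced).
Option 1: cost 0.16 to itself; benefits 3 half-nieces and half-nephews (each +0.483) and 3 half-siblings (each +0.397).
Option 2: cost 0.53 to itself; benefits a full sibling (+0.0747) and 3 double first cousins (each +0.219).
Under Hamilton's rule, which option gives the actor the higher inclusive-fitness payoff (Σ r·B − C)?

Option 1

Option 1: r to a half-niece or half-nephew = 0.125.
Option 1: r to a half-sibling = 0.25.
Option 1: Σ r·B − C = (3·0.125·0.483 + 3·0.25·0.397) − 0.16 = 0.318875.
Option 2: r to a full sibling = 0.5.
Option 2: r to a double first cousin = 0.25.
Option 2: Σ r·B − C = (1·0.5·0.0747 + 3·0.25·0.219) − 0.53 = -0.3284.
Option 1 has the higher net inclusive-fitness payoff.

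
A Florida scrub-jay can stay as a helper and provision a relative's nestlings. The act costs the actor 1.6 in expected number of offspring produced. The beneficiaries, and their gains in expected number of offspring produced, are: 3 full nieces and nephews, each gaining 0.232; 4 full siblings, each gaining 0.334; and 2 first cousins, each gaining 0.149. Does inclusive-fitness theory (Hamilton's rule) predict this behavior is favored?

No

Hamilton's rule: the trait is favored when the sum of r·B over every recipient exceeds the actor's cost C.
r to a full niece or nephew = 1/4 (full aunt/uncle↔niece/nephew: two paths of length 3 through the shared grandparent pair: r = 2·(1/2)^3 = 1/4).
r to a full sibling = 0.5 (full sibs share both parents — two paths of length 2: r = 2·(1/2)^2 = 1/2).
r to a first cousin = 0.125 (first cousins share one grandparent pair — two paths of length 4: r = 2·(1/2)^4 = 1/8).
Summing one r·B term per recipient: 3·0.25·0.232 + 4·0.5·0.334 + 2·0.125·0.149 = 0.87925.
0.87925 < 1.6: the indirect benefit is less than the cost.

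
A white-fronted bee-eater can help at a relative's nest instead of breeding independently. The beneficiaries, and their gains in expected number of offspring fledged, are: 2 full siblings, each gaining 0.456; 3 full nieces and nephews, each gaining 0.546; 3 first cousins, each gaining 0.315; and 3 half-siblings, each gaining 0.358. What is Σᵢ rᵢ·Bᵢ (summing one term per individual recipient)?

r to a full sibling = 0.5 (full sibs share both parents — two paths of length 2: r = 2·(1/2)^2 = 1/2).
r to a full niece or nephew = 0.25 (full aunt/uncle↔niece/nephew: two paths of length 3 through the shared grandparent pair: r = 2·(1/2)^3 = 1/4).
r to a first cousin = 0.125 (first cousins share one grandparent pair — two paths of length 4: r = 2·(1/2)^4 = 1/8).
r to a half-sibling = 1/4 (half-sibs share one parent — one path of length 2: r = (1/2)^2 = 1/4).
Summing one r·B term per recipient: 2·0.5·0.456 + 3·0.25·0.546 + 3·0.125·0.315 + 3·0.25·0.358 = 1.252125.

1.252125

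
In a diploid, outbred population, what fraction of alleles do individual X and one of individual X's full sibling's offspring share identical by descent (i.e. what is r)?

0.25

Each parent–offspring link contributes a factor of 1/2, and independent paths through distinct common ancestors add.
Full aunt/uncle↔niece/nephew: two paths of length 3 through the shared grandparent pair: r = 2·(1/2)^3 = 1/4.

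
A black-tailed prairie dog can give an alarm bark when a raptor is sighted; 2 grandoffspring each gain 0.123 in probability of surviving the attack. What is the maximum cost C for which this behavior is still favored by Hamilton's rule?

0.0615

r to a grandoffspring = 1/4 (two parent–offspring links: r = (1/2)^2 = 1/4).
Hamilton's rule: n·r·B > C, so the trait is favored while C < n·r·B = 2·0.25·0.123 = 0.0615.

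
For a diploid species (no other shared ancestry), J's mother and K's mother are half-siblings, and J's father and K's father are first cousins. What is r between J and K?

Wright's path rule: contributions from independent ancestry routes add.
J and K are related in two ways: half first cousins through their mothers (r = 1/16) and second cousins through their fathers (r = 1/32).
r = 1/16 + 1/32 = 0.09375.

0.09375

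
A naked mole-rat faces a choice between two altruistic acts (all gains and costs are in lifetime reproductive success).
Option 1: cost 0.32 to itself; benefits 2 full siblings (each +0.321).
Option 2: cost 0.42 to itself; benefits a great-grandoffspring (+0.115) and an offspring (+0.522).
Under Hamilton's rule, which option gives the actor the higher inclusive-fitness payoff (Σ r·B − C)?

Option 1: r to a full sibling = 0.5.
Option 1: Σ r·B − C = (2·0.5·0.321) − 0.32 = 0.001.
Option 2: r to a great-grandoffspring = 0.125.
Option 2: r to an offspring = 0.5.
Option 2: Σ r·B − C = (1·0.125·0.115 + 1·0.5·0.522) − 0.42 = -0.144625.
Option 1 has the higher net inclusive-fitness payoff.

Option 1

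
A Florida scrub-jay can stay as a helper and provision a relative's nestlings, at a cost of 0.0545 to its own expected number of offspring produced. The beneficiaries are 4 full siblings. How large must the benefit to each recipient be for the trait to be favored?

r to a full sibling = 1/2 (full sibs share both parents — two paths of length 2: r = 2·(1/2)^2 = 1/2).
Hamilton's rule with n recipients of equal r: n·r·B > C, so B > C/(n·r) = 0.0545/(4·0.5) = 0.0272.

0.0272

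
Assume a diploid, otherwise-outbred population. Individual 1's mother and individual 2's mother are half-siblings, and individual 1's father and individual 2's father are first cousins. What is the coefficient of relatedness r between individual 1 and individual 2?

0.09375

With two independent routes of shared ancestry, r is the sum of the two contributions.
Individual 1 and individual 2 are related in two ways: half first cousins through their mothers (r = 1/16) and second cousins through their fathers (r = 1/32).
r = 1/16 + 1/32 = 0.09375.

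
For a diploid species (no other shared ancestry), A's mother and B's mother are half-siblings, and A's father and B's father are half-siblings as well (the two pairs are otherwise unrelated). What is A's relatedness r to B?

0.125

Relatedness sums over independent paths through distinct common ancestors.
A and B are related in two ways: half first cousins through their mothers (r = 1/16) and half first cousins through their fathers (r = 1/16).
r = 1/16 + 1/16 = 0.125.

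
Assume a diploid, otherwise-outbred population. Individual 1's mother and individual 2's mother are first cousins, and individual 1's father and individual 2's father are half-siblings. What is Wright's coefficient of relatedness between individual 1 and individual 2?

0.09375

With two independent routes of shared ancestry, r is the sum of the two contributions.
Individual 1 and individual 2 are related in two ways: second cousins through their mothers (r = 1/32) and half first cousins through their fathers (r = 1/16).
r = 1/32 + 1/16 = 0.09375.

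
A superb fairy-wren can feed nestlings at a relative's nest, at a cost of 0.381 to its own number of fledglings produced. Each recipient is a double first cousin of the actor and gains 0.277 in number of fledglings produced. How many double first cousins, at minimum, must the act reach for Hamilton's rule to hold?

6

r to a double first cousin = 1/4 (double first cousins share both grandparent pairs — four paths of length 4: r = 4·(1/2)^4 = 1/4).
Hamilton's rule: n·r·B > C  ⇒  n > C/(r·B) = 0.381/(0.25·0.277) = 5.502.
The smallest integer exceeding 5.502 is 6.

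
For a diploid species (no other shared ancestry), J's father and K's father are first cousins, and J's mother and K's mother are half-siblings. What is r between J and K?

Independent pedigree routes through distinct common ancestors add.
J and K are related in two ways: second cousins through their fathers (r = 1/32) and half first cousins through their mothers (r = 1/16).
r = 1/32 + 1/16 = 3/32 = 0.09375.

0.09375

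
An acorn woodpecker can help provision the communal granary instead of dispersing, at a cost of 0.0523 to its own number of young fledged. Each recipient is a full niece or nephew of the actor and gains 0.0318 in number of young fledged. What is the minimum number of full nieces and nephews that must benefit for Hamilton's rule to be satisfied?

r to a full niece or nephew = 0.25 (full aunt/uncle↔niece/nephew: two paths of length 3 through the shared grandparent pair: r = 2·(1/2)^3 = 1/4).
Hamilton's rule: n·r·B > C  ⇒  n > C/(r·B) = 0.0523/(0.25·0.0318) = 6.579.
The smallest integer exceeding 6.579 is 7.

7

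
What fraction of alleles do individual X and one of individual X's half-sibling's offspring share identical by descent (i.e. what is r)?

Each parent–offspring link contributes a factor of 1/2, and independent paths through distinct common ancestors add.
Half-aunt/uncle↔niece/nephew: one path of length 3: r = (1/2)^3 = 1/8.

0.125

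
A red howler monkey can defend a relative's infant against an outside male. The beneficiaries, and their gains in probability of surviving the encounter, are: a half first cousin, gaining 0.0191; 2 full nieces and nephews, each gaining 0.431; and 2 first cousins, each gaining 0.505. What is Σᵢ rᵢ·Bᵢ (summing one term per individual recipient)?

0.34294375

r to a half first cousin = 0.0625 (half first cousins share one grandparent — one path of length 4: r = (1/2)^4 = 1/16).
r to a full niece or nephew = 0.25 (full aunt/uncle↔niece/nephew: two paths of length 3 through the shared grandparent pair: r = 2·(1/2)^3 = 1/4).
r to a first cousin = 1/8 (first cousins share one grandparent pair — two paths of length 4: r = 2·(1/2)^4 = 1/8).
Summing one r·B term per recipient: 1·0.0625·0.0191 + 2·0.25·0.431 + 2·0.125·0.505 = 0.34294375.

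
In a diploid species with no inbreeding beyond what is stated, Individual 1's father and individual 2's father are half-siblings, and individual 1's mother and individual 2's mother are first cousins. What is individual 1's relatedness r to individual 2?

Wright's path rule: contributions from independent ancestry routes add.
Individual 1 and individual 2 are related in two ways: half first cousins through their fathers (r = 1/16) and second cousins through their mothers (r = 1/32).
r = 1/16 + 1/32 = 3/32 = 0.09375.

0.09375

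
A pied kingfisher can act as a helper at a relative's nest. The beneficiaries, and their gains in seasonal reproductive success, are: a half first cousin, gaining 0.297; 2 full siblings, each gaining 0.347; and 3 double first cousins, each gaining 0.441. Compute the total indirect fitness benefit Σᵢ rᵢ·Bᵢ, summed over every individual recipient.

r to a half first cousin = 1/16 (half first cousins share one grandparent — one path of length 4: r = (1/2)^4 = 1/16).
r to a full sibling = 1/2 (full sibs share both parents — two paths of length 2: r = 2·(1/2)^2 = 1/2).
r to a double first cousin = 1/4 (double first cousins share both grandparent pairs — four paths of length 4: r = 4·(1/2)^4 = 1/4).
Summing one r·B term per recipient: 1·0.0625·0.297 + 2·0.5·0.347 + 3·0.25·0.441 = 0.6963125.

0.6963125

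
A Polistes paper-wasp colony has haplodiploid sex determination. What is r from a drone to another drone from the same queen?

Haploid brothers each carry a random half of the queen's diploid genome, so on average they share half: r = 1/2.

0.5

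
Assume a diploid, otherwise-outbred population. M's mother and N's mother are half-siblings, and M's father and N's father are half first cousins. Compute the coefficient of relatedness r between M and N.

0.078125

Wright's path rule: contributions from independent ancestry routes add.
M and N are related in two ways: half first cousins through their mothers (r = 1/16) and half second cousins through their fathers (r = 1/64).
r = 1/16 + 1/64 = 0.078125.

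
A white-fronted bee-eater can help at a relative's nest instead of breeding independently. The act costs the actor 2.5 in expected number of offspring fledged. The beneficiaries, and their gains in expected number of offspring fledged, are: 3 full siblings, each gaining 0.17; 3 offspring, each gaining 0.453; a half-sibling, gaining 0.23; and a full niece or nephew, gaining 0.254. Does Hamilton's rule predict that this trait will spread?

No

Hamilton's rule: the trait is favored when the sum of r·B over every recipient exceeds the actor's cost C.
r to a full sibling = 0.5 (full sibs share both parents — two paths of length 2: r = 2·(1/2)^2 = 1/2).
r to an offspring = 0.5 (one parent–offspring link: r = (1/2)^1 = 1/2).
r to a half-sibling = 0.25 (half-sibs share one parent — one path of length 2: r = (1/2)^2 = 1/4).
r to a full niece or nephew = 0.25 (full aunt/uncle↔niece/nephew: two paths of length 3 through the shared grandparent pair: r = 2·(1/2)^3 = 1/4).
Summing one r·B term per recipient: 3·0.5·0.17 + 3·0.5·0.453 + 1·0.25·0.23 + 1·0.25·0.254 = 1.0555.
1.0555 < 2.5: the indirect benefit is less than the cost.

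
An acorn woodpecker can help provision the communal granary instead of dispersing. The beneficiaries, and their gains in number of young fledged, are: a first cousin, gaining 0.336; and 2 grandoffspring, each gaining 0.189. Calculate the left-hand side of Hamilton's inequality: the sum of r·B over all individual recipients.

0.1365

r to a first cousin = 0.125 (first cousins share one grandparent pair — two paths of length 4: r = 2·(1/2)^4 = 1/8).
r to a grandoffspring = 0.25 (two parent–offspring links: r = (1/2)^2 = 1/4).
Summing one r·B term per recipient: 1·0.125·0.336 + 2·0.25·0.189 = 0.1365.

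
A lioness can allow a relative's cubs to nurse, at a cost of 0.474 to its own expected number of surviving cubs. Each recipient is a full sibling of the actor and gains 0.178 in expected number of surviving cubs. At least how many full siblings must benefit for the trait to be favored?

r to a full sibling = 0.5 (full sibs share both parents — two paths of length 2: r = 2·(1/2)^2 = 1/2).
Hamilton's rule: n·r·B > C  ⇒  n > C/(r·B) = 0.474/(0.5·0.178) = 5.326.
The smallest integer exceeding 5.326 is 6.

6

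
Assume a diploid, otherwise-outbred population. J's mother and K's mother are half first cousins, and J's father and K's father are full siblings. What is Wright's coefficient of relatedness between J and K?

With two independent routes of shared ancestry, r is the sum of the two contributions.
J and K are related in two ways: half second cousins through their mothers (r = 1/64) and first cousins through their fathers (r = 1/8).
r = 1/64 + 1/8 = 0.140625.

0.140625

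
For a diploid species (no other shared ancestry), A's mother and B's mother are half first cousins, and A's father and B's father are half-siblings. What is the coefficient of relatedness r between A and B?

Wright's path rule: contributions from independent ancestry routes add.
A and B are related in two ways: half second cousins through their mothers (r = 1/64) and half first cousins through their fathers (r = 1/16).
r = 1/64 + 1/16 = 0.078125.

0.078125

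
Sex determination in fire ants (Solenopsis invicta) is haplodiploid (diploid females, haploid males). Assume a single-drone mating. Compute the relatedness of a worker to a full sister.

0.75

Haplodiploid full sisters inherit their father's entire haploid genome identically (contributing 1/2) and on average half of their mother's contribution (1/2 · 1/2 = 1/4); r = 1/2 + 1/4 = 3/4.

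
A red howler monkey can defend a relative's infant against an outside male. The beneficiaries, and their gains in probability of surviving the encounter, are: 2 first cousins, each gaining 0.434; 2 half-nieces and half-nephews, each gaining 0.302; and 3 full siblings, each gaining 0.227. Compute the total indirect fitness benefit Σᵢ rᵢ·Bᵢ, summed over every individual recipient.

0.5245

r to a first cousin = 0.125 (first cousins share one grandparent pair — two paths of length 4: r = 2·(1/2)^4 = 1/8).
r to a half-niece or half-nephew = 1/8 (half-aunt/uncle↔niece/nephew: one path of length 3: r = (1/2)^3 = 1/8).
r to a full sibling = 1/2 (full sibs share both parents — two paths of length 2: r = 2·(1/2)^2 = 1/2).
Summing one r·B term per recipient: 2·0.125·0.434 + 2·0.125·0.302 + 3·0.5·0.227 = 0.5245.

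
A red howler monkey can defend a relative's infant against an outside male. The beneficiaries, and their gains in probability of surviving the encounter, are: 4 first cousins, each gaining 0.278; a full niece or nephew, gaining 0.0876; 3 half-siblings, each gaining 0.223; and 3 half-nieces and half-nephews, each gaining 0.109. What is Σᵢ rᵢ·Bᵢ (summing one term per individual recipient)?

r to a first cousin = 1/8 (first cousins share one grandparent pair — two paths of length 4: r = 2·(1/2)^4 = 1/8).
r to a full niece or nephew = 0.25 (full aunt/uncle↔niece/nephew: two paths of length 3 through the shared grandparent pair: r = 2·(1/2)^3 = 1/4).
r to a half-sibling = 1/4 (half-sibs share one parent — one path of length 2: r = (1/2)^2 = 1/4).
r to a half-niece or half-nephew = 1/8 (half-aunt/uncle↔niece/nephew: one path of length 3: r = (1/2)^3 = 1/8).
Summing one r·B term per recipient: 4·0.125·0.278 + 1·0.25·0.0876 + 3·0.25·0.223 + 3·0.125·0.109 = 0.369025.

0.369025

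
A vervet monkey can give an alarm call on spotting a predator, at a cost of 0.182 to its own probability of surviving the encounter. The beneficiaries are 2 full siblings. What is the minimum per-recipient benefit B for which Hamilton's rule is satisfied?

r to a full sibling = 1/2 (full sibs share both parents — two paths of length 2: r = 2·(1/2)^2 = 1/2).
Hamilton's rule with n recipients of equal r: n·r·B > C, so B > C/(n·r) = 0.182/(2·0.5) = 0.182.

0.182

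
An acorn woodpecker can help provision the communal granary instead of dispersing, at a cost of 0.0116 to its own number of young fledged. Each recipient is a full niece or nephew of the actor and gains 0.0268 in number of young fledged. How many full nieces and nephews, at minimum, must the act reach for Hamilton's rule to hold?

2

r to a full niece or nephew = 1/4 (full aunt/uncle↔niece/nephew: two paths of length 3 through the shared grandparent pair: r = 2·(1/2)^3 = 1/4).
Hamilton's rule: n·r·B > C  ⇒  n > C/(r·B) = 0.0116/(0.25·0.0268) = 1.731.
The smallest integer exceeding 1.731 is 2.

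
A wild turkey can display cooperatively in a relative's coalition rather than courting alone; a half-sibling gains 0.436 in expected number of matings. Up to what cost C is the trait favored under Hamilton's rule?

r to a half-sibling = 1/4 (half-sibs share one parent — one path of length 2: r = (1/2)^2 = 1/4).
Hamilton's rule: n·r·B > C, so the trait is favored while C < n·r·B = 1·0.25·0.436 = 0.109.

0.109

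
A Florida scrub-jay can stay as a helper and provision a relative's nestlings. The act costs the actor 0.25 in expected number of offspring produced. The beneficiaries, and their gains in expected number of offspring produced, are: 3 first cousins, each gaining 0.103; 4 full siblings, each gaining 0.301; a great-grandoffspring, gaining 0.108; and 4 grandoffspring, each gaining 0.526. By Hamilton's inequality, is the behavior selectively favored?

Hamilton's rule: the trait is favored when the sum of r·B over every recipient exceeds the actor's cost C.
r to a first cousin = 1/8 (first cousins share one grandparent pair — two paths of length 4: r = 2·(1/2)^4 = 1/8).
r to a full sibling = 0.5 (full sibs share both parents — two paths of length 2: r = 2·(1/2)^2 = 1/2).
r to a great-grandoffspring = 1/8 (three parent–offspring links: r = (1/2)^3 = 1/8).
r to a grandoffspring = 0.25 (two parent–offspring links: r = (1/2)^2 = 1/4).
Summing one r·B term per recipient: 3·0.125·0.103 + 4·0.5·0.301 + 1·0.125·0.108 + 4·0.25·0.526 = 1.180125.
1.180125 > 0.25: the indirect benefit exceeds the cost.

Yes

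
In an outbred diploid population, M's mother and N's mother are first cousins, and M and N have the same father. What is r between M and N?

0.28125

Wright's path rule: contributions from independent ancestry routes add.
M and N are related in two ways: second cousins through their mothers (r = 1/32) and half-sibs through their shared father (r = 1/4).
r = 1/32 + 1/4 = 0.28125.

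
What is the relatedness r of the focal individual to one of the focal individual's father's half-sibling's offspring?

0.0625

Each parent–offspring link contributes a factor of 1/2, and independent paths through distinct common ancestors add.
Half first cousins share one grandparent — one path of length 4: r = (1/2)^4 = 1/16.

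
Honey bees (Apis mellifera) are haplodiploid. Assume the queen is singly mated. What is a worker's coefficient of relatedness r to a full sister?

0.75

Haplodiploid full sisters inherit their father's entire haploid genome identically (contributing 1/2) and on average half of their mother's contribution (1/2 · 1/2 = 1/4); r = 1/2 + 1/4 = 3/4.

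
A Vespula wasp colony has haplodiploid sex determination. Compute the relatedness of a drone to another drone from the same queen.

0.5

Haploid brothers each carry a random half of the queen's diploid genome, so on average they share half: r = 1/2.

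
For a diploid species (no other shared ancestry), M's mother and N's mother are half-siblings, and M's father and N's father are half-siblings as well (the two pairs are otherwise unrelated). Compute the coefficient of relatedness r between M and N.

0.125

Independent pedigree routes through distinct common ancestors add.
M and N are related in two ways: half first cousins through their mothers (r = 1/16) and half first cousins through their fathers (r = 1/16).
r = 1/16 + 1/16 = 0.125.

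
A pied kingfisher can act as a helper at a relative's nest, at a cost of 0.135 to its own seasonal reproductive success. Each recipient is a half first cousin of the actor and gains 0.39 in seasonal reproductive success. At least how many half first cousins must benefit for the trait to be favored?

6

r to a half first cousin = 1/16 (half first cousins share one grandparent — one path of length 4: r = (1/2)^4 = 1/16).
Hamilton's rule: n·r·B > C  ⇒  n > C/(r·B) = 0.135/(0.0625·0.39) = 5.538.
The smallest integer exceeding 5.538 is 6.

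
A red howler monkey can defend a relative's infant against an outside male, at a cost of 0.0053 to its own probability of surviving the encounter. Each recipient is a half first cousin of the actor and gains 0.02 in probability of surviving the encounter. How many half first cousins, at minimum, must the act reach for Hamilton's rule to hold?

r to a half first cousin = 1/16 (half first cousins share one grandparent — one path of length 4: r = (1/2)^4 = 1/16).
Hamilton's rule: n·r·B > C  ⇒  n > C/(r·B) = 0.0053/(0.0625·0.02) = 4.24.
The smallest integer exceeding 4.24 is 5.

5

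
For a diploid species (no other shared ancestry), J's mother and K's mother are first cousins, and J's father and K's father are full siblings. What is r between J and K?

0.15625

With two independent routes of shared ancestry, r is the sum of the two contributions.
J and K are related in two ways: second cousins through their mothers (r = 1/32) and first cousins through their fathers (r = 1/8).
r = 1/32 + 1/8 = 5/32 = 0.15625.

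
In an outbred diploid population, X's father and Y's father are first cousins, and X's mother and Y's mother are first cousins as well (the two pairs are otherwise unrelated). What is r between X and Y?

Wright's path rule: contributions from independent ancestry routes add.
X and Y are related in two ways: second cousins through their fathers (r = 1/32) and second cousins through their mothers (r = 1/32).
r = 1/32 + 1/32 = 1/16 = 0.0625.

0.0625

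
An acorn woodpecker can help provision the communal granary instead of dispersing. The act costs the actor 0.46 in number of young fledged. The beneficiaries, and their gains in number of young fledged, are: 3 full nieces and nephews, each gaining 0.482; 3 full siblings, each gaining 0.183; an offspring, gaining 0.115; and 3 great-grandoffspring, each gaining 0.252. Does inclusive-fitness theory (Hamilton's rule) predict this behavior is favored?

Hamilton's rule: the trait is favored when the sum of r·B over every recipient exceeds the actor's cost C.
r to a full niece or nephew = 0.25 (full aunt/uncle↔niece/nephew: two paths of length 3 through the shared grandparent pair: r = 2·(1/2)^3 = 1/4).
r to a full sibling = 0.5 (full sibs share both parents — two paths of length 2: r = 2·(1/2)^2 = 1/2).
r to an offspring = 1/2 (one parent–offspring link: r = (1/2)^1 = 1/2).
r to a great-grandoffspring = 1/8 (three parent–offspring links: r = (1/2)^3 = 1/8).
Summing one r·B term per recipient: 3·0.25·0.482 + 3·0.5·0.183 + 1·0.5·0.115 + 3·0.125·0.252 = 0.788.
0.788 > 0.46: the indirect benefit exceeds the cost.

Yes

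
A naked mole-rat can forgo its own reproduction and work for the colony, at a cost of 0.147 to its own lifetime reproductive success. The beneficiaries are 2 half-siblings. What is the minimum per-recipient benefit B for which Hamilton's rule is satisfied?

r to a half-sibling = 0.25 (half-sibs share one parent — one path of length 2: r = (1/2)^2 = 1/4).
Hamilton's rule with n recipients of equal r: n·r·B > C, so B > C/(n·r) = 0.147/(2·0.25) = 0.294.

0.294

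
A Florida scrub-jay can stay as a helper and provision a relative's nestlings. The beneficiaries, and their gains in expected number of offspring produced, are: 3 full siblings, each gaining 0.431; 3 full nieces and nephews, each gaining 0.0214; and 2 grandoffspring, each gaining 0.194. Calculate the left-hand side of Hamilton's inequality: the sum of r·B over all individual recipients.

r to a full sibling = 0.5 (full sibs share both parents — two paths of length 2: r = 2·(1/2)^2 = 1/2).
r to a full niece or nephew = 0.25 (full aunt/uncle↔niece/nephew: two paths of length 3 through the shared grandparent pair: r = 2·(1/2)^3 = 1/4).
r to a grandoffspring = 0.25 (two parent–offspring links: r = (1/2)^2 = 1/4).
Summing one r·B term per recipient: 3·0.5·0.431 + 3·0.25·0.0214 + 2·0.25·0.194 = 0.75955.

0.75955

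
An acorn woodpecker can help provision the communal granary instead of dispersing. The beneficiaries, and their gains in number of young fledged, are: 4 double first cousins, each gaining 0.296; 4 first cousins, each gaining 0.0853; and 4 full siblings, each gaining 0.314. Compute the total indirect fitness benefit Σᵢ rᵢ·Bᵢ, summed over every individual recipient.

r to a double first cousin = 1/4 (double first cousins share both grandparent pairs — four paths of length 4: r = 4·(1/2)^4 = 1/4).
r to a first cousin = 1/8 (first cousins share one grandparent pair — two paths of length 4: r = 2·(1/2)^4 = 1/8).
r to a full sibling = 1/2 (full sibs share both parents — two paths of length 2: r = 2·(1/2)^2 = 1/2).
Summing one r·B term per recipient: 4·0.25·0.296 + 4·0.125·0.0853 + 4·0.5·0.314 = 0.96665.

0.96665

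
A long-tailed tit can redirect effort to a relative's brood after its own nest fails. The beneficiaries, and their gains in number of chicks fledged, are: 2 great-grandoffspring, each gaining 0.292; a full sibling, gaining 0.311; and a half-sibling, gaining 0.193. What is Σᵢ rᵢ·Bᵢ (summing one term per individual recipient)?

r to a great-grandoffspring = 0.125 (three parent–offspring links: r = (1/2)^3 = 1/8).
r to a full sibling = 1/2 (full sibs share both parents — two paths of length 2: r = 2·(1/2)^2 = 1/2).
r to a half-sibling = 0.25 (half-sibs share one parent — one path of length 2: r = (1/2)^2 = 1/4).
Summing one r·B term per recipient: 2·0.125·0.292 + 1·0.5·0.311 + 1·0.25·0.193 = 0.27675.

0.27675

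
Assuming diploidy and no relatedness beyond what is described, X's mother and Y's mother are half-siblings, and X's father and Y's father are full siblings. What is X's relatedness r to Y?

With two independent routes of shared ancestry, r is the sum of the two contributions.
X and Y are related in two ways: half first cousins through their mothers (r = 1/16) and first cousins through their fathers (r = 1/8).
r = 1/16 + 1/8 = 0.1875.

0.1875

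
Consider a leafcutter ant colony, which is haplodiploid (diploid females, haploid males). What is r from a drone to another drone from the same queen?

0.5

Haploid brothers each carry a random half of the queen's diploid genome, so on average they share half: r = 1/2.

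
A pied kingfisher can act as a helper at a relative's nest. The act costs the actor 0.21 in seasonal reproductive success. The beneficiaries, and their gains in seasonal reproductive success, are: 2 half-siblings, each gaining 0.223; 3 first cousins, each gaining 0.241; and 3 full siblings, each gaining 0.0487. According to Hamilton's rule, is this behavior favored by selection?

Hamilton's rule: the trait is favored when the sum of r·B over every recipient exceeds the actor's cost C.
r to a half-sibling = 0.25 (half-sibs share one parent — one path of length 2: r = (1/2)^2 = 1/4).
r to a first cousin = 1/8 (first cousins share one grandparent pair — two paths of length 4: r = 2·(1/2)^4 = 1/8).
r to a full sibling = 1/2 (full sibs share both parents — two paths of length 2: r = 2·(1/2)^2 = 1/2).
Summing one r·B term per recipient: 2·0.25·0.223 + 3·0.125·0.241 + 3·0.5·0.0487 = 0.274925.
0.274925 > 0.21: the indirect benefit exceeds the cost.

Yes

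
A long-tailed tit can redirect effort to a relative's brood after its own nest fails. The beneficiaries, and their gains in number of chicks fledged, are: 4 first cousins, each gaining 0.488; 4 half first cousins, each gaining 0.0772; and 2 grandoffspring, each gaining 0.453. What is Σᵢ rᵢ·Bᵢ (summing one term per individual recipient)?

r to a first cousin = 0.125 (first cousins share one grandparent pair — two paths of length 4: r = 2·(1/2)^4 = 1/8).
r to a half first cousin = 0.0625 (half first cousins share one grandparent — one path of length 4: r = (1/2)^4 = 1/16).
r to a grandoffspring = 1/4 (two parent–offspring links: r = (1/2)^2 = 1/4).
Summing one r·B term per recipient: 4·0.125·0.488 + 4·0.0625·0.0772 + 2·0.25·0.453 = 0.4898.

0.4898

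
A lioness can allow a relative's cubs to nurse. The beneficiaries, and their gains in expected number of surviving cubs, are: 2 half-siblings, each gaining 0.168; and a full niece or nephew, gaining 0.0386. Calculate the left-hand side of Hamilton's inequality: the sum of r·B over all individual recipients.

r to a half-sibling = 0.25 (half-sibs share one parent — one path of length 2: r = (1/2)^2 = 1/4).
r to a full niece or nephew = 1/4 (full aunt/uncle↔niece/nephew: two paths of length 3 through the shared grandparent pair: r = 2·(1/2)^3 = 1/4).
Summing one r·B term per recipient: 2·0.25·0.168 + 1·0.25·0.0386 = 0.09365.

0.09365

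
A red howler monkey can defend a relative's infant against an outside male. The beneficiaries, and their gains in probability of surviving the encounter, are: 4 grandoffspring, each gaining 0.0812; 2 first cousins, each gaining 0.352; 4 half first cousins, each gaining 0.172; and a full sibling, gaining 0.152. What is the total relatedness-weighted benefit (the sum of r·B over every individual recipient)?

r to a grandoffspring = 1/4 (two parent–offspring links: r = (1/2)^2 = 1/4).
r to a first cousin = 1/8 (first cousins share one grandparent pair — two paths of length 4: r = 2·(1/2)^4 = 1/8).
r to a half first cousin = 1/16 (half first cousins share one grandparent — one path of length 4: r = (1/2)^4 = 1/16).
r to a full sibling = 1/2 (full sibs share both parents — two paths of length 2: r = 2·(1/2)^2 = 1/2).
Summing one r·B term per recipient: 4·0.25·0.0812 + 2·0.125·0.352 + 4·0.0625·0.172 + 1·0.5·0.152 = 0.2882.

0.2882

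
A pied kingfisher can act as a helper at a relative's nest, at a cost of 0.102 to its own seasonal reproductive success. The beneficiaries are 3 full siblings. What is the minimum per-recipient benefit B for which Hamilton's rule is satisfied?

0.068

r to a full sibling = 1/2 (full sibs share both parents — two paths of length 2: r = 2·(1/2)^2 = 1/2).
Hamilton's rule with n recipients of equal r: n·r·B > C, so B > C/(n·r) = 0.102/(3·0.5) = 0.068.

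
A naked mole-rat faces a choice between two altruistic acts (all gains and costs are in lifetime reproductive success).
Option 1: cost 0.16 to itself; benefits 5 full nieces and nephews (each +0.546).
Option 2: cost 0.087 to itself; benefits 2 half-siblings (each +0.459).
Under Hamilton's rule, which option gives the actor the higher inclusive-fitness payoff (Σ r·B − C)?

Option 1

Option 1: r to a full niece or nephew = 0.25.
Option 1: Σ r·B − C = (5·0.25·0.546) − 0.16 = 0.5225.
Option 2: r to a half-sibling = 0.25.
Option 2: Σ r·B − C = (2·0.25·0.459) − 0.087 = 0.1425.
Option 1 has the higher net inclusive-fitness payoff.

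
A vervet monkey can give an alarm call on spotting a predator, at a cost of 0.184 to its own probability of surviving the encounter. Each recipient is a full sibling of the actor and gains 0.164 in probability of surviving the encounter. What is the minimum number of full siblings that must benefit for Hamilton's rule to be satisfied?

3

r to a full sibling = 0.5 (full sibs share both parents — two paths of length 2: r = 2·(1/2)^2 = 1/2).
Hamilton's rule: n·r·B > C  ⇒  n > C/(r·B) = 0.184/(0.5·0.164) = 2.244.
The smallest integer exceeding 2.244 is 3.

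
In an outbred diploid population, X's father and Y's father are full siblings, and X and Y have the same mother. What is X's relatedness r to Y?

Independent pedigree routes through distinct common ancestors add.
X and Y are related in two ways: first cousins through their fathers (r = 1/8) and half-sibs through their shared mother (r = 1/4).
r = 1/8 + 1/4 = 3/8 = 0.375.

0.375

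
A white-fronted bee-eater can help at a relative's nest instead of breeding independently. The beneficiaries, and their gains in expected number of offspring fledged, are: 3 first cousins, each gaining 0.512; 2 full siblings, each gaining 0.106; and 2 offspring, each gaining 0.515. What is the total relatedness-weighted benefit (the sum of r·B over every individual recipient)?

r to a first cousin = 0.125 (first cousins share one grandparent pair — two paths of length 4: r = 2·(1/2)^4 = 1/8).
r to a full sibling = 1/2 (full sibs share both parents — two paths of length 2: r = 2·(1/2)^2 = 1/2).
r to an offspring = 0.5 (one parent–offspring link: r = (1/2)^1 = 1/2).
Summing one r·B term per recipient: 3·0.125·0.512 + 2·0.5·0.106 + 2·0.5·0.515 = 0.813.

0.813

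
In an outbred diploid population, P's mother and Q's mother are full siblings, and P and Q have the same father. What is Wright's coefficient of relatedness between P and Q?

Independent pedigree routes through distinct common ancestors add.
P and Q are related in two ways: first cousins through their mothers (r = 1/8) and half-sibs through their shared father (r = 1/4).
r = 1/8 + 1/4 = 0.375.

0.375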